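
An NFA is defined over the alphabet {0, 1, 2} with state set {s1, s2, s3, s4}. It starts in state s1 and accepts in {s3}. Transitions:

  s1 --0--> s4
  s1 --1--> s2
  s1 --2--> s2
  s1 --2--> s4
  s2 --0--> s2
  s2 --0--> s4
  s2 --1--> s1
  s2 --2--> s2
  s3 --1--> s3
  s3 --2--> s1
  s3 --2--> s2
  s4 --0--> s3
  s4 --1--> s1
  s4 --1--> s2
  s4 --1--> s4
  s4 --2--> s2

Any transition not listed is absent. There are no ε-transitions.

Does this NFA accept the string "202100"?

Yes

Start in {s1}.
Read '2': s1→{s2, s4}; now {s2, s4}.
Read '0': s2→{s2, s4}, s4→{s3}; now {s2, s3, s4}.
Read '2': s2→{s2}, s3→{s1, s2}, s4→{s2}; now {s1, s2}.
Read '1': s1→{s2}, s2→{s1}; now {s1, s2}.
Read '0': s1→{s4}, s2→{s2, s4}; now {s2, s4}.
Read '0': s2→{s2, s4}, s4→{s3}; now {s2, s3, s4}.
The final set {s2, s3, s4} contains the accepting state s3.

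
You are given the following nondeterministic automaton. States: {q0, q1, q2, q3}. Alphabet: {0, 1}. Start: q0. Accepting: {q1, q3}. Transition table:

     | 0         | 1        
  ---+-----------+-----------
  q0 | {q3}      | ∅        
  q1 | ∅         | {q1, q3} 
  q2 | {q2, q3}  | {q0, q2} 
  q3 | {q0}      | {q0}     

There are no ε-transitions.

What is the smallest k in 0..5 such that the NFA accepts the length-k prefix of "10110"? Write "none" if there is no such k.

Start in {q0}.
Read '1': q0→∅; now ∅.
The set is empty and remains empty for the remaining 4 symbols.
No reachable set along the way intersects F.

none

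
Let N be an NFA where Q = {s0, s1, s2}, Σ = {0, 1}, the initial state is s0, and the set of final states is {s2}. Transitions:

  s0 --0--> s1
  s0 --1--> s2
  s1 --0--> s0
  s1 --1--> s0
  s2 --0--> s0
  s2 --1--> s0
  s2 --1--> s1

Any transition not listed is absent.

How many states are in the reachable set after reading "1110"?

2

Start in {s0}.
Read '1': {s0} → {s2}.
Read '1': {s2} → {s0, s1}.
Read '1': {s0, s1} → {s0, s2}.
Read '0': {s0, s2} → {s0, s1}.
That set has 2 states.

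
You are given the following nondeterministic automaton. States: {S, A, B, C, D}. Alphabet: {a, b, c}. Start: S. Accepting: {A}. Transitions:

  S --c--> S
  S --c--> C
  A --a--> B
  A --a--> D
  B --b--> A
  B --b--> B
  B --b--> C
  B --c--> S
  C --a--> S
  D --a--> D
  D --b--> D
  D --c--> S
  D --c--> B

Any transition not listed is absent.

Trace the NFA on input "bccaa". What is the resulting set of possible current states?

∅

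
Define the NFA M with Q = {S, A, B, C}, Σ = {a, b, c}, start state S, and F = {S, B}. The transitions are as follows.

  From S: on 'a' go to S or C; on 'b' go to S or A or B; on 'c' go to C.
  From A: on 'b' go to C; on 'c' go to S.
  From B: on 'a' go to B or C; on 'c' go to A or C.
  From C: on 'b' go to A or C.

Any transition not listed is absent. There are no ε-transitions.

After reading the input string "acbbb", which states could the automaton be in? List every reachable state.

Start in {S}.
Read 'a': S→{S, C}; now {S, C}.
Read 'c': S→{C}, C→∅; now {C}.
Read 'b': C→{A, C}; now {A, C}.
Read 'b': A→{C}, C→{A, C}; now {A, C}.
Read 'b': A→{C}, C→{A, C}; now {A, C}.

{A, C}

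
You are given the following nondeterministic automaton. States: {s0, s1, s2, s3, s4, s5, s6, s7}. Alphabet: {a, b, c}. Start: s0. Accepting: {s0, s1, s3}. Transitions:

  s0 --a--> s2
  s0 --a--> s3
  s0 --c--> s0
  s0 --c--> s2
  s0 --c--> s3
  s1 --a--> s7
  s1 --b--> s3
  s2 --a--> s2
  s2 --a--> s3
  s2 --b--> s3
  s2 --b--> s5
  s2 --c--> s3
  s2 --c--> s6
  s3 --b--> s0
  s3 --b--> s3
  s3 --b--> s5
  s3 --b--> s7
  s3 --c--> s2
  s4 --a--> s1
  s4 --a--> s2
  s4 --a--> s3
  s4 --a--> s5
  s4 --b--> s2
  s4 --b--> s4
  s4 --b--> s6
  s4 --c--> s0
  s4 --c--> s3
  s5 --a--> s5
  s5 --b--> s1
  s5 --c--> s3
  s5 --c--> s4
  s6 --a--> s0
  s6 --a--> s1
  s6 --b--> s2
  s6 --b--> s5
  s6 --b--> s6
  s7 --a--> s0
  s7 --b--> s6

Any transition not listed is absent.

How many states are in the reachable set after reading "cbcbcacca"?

Start in {s0}.
Read 'c': s0→{s0, s2, s3}; now {s0, s2, s3}.
Read 'b': s0→∅, s2→{s3, s5}, s3→{s0, s3, s5, s7}; now {s0, s3, s5, s7}.
Read 'c': s0→{s0, s2, s3}, s3→{s2}, s5→{s3, s4}, s7→∅; now {s0, s2, s3, s4}.
Read 'b': s0→∅, s2→{s3, s5}, s3→{s0, s3, s5, s7}, s4→{s2, s4, s6}; now {s0, s2, s3, s4, s5, s6, s7}.
Read 'c': s0→{s0, s2, s3}, s2→{s3, s6}, s3→{s2}, s4→{s0, s3}, s5→{s3, s4}, s6→∅, s7→∅; now {s0, s2, s3, s4, s6}.
Read 'a': s0→{s2, s3}, s2→{s2, s3}, s3→∅, s4→{s1, s2, s3, s5}, s6→{s0, s1}; now {s0, s1, s2, s3, s5}.
Read 'c': s0→{s0, s2, s3}, s1→∅, s2→{s3, s6}, s3→{s2}, s5→{s3, s4}; now {s0, s2, s3, s4, s6}.
Read 'c': s0→{s0, s2, s3}, s2→{s3, s6}, s3→{s2}, s4→{s0, s3}, s6→∅; now {s0, s2, s3, s6}.
Read 'a': s0→{s2, s3}, s2→{s2, s3}, s3→∅, s6→{s0, s1}; now {s0, s1, s2, s3}.
That set has 4 states.

4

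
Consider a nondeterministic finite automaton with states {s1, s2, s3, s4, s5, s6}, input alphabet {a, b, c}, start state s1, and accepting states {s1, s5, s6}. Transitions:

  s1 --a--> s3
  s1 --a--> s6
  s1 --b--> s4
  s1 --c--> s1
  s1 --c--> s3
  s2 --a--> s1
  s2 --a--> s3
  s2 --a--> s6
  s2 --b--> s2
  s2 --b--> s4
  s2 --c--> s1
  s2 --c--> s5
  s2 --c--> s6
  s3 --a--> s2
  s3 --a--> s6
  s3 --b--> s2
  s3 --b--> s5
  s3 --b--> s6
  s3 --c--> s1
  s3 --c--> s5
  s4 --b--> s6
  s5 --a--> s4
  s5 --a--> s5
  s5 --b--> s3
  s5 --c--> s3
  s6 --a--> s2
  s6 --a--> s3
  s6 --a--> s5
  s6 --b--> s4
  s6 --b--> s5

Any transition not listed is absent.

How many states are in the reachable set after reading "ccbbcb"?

Start in {s1}.
Read 'c': {s1} → {s1, s3}.
Read 'c': {s1, s3} → {s1, s3, s5}.
Read 'b': {s1, s3, s5} → {s2, s3, s4, s5, s6}.
Read 'b': {s2, s3, s4, s5, s6} → {s2, s3, s4, s5, s6}.
Read 'c': {s2, s3, s4, s5, s6} → {s1, s3, s5, s6}.
Read 'b': {s1, s3, s5, s6} → {s2, s3, s4, s5, s6}.
That set has 5 states.

5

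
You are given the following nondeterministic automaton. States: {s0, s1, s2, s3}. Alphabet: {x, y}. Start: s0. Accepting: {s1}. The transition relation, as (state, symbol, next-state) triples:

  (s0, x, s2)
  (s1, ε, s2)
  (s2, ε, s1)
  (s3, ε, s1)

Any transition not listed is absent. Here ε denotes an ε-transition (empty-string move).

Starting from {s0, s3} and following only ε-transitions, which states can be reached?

Begin with {s0, s3}.
ε-move s3 → s1; add s1.
ε-move s1 → s2; add s2.

{s0, s1, s2, s3}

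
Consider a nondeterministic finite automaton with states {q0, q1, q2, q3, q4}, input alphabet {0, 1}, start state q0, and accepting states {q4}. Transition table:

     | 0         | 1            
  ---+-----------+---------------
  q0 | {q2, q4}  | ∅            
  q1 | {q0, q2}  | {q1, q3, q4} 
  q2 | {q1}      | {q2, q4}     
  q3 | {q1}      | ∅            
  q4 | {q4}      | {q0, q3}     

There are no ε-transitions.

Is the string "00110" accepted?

Start in {q0}.
Read '0': {q0} → {q2, q4}.
Read '0': {q2, q4} → {q1, q4}.
Read '1': {q1, q4} → {q0, q1, q3, q4}.
Read '1': {q0, q1, q3, q4} → {q0, q1, q3, q4}.
Read '0': {q0, q1, q3, q4} → {q0, q1, q2, q4}.
The final set {q0, q1, q2, q4} contains the accepting state q4.

Yes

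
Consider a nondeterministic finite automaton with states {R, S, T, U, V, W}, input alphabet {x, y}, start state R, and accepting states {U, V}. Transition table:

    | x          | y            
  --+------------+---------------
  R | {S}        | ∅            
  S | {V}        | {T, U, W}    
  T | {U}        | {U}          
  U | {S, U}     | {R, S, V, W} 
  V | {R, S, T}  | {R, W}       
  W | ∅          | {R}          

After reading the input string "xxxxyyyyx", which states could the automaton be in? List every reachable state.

Start in {R}.
Read 'x': {R} → {S}.
Read 'x': {S} → {V}.
Read 'x': {V} → {R, S, T}.
Read 'x': {R, S, T} → {S, U, V}.
Read 'y': {S, U, V} → {R, S, T, U, V, W}.
Read 'y': {R, S, T, U, V, W} → {R, S, T, U, V, W}.
Read 'y': {R, S, T, U, V, W} → {R, S, T, U, V, W}.
Read 'y': {R, S, T, U, V, W} → {R, S, T, U, V, W}.
Read 'x': {R, S, T, U, V, W} → {R, S, T, U, V}.

{R, S, T, U, V}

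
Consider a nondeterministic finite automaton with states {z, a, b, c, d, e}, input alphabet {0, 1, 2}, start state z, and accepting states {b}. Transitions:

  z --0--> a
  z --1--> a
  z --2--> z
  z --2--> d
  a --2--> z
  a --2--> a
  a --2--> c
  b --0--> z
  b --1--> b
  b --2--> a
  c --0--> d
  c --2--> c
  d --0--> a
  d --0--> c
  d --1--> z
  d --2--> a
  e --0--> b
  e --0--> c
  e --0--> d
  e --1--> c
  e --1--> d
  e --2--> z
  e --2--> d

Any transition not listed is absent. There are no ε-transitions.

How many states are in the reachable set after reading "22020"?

2

Start in {z}.
Read '2': {z} → {z, d}.
Read '2': {z, d} → {z, a, d}.
Read '0': {z, a, d} → {a, c}.
Read '2': {a, c} → {z, a, c}.
Read '0': {z, a, c} → {a, d}.
That set has 2 states.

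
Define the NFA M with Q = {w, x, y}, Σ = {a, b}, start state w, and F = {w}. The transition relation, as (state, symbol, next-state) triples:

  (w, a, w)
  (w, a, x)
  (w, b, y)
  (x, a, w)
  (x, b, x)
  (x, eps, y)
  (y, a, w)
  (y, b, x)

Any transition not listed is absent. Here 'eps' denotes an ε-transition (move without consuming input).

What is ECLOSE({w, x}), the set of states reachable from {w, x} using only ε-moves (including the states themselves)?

Begin with {w, x}.
ε-move x → y; add y.

{w, x, y}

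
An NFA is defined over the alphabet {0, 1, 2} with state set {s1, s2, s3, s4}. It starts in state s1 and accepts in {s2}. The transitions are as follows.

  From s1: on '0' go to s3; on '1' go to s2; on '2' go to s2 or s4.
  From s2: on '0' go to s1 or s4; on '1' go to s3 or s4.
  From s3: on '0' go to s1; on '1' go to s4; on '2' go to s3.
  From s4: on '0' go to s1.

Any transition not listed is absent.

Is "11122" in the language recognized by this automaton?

No

Start in {s1}.
Read '1': s1→{s2}; now {s2}.
Read '1': s2→{s3, s4}; now {s3, s4}.
Read '1': s3→{s4}, s4→∅; now {s4}.
Read '2': s4→∅; now ∅.
The set is empty and remains empty for the remaining 1 symbol.
The final set ∅ contains no accepting state.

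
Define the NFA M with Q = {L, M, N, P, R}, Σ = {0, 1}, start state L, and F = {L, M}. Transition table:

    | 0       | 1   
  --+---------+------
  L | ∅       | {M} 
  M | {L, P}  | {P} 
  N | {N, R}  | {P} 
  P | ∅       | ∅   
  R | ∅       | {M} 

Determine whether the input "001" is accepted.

Start in {L}.
Read '0': {L} → ∅.
The set is empty and remains empty for the remaining 2 symbols.
The final set ∅ contains no accepting state.

No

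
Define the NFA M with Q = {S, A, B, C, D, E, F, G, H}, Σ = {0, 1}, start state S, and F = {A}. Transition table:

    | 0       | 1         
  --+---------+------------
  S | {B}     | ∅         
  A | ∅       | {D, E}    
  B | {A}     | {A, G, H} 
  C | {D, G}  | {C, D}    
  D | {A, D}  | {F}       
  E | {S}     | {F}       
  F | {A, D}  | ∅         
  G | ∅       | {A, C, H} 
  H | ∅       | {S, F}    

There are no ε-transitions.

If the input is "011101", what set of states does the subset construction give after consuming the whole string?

{A, C, D, E, F, G, H}

Start in {S}.
Read '0': S→{B}; now {B}.
Read '1': B→{A, G, H}; now {A, G, H}.
Read '1': A→{D, E}, G→{A, C, H}, H→{S, F}; now {S, A, C, D, E, F, H}.
Read '1': S→∅, A→{D, E}, C→{C, D}, D→{F}, E→{F}, F→∅, H→{S, F}; now {S, C, D, E, F}.
Read '0': S→{B}, C→{D, G}, D→{A, D}, E→{S}, F→{A, D}; now {S, A, B, D, G}.
Read '1': S→∅, A→{D, E}, B→{A, G, H}, D→{F}, G→{A, C, H}; now {A, C, D, E, F, G, H}.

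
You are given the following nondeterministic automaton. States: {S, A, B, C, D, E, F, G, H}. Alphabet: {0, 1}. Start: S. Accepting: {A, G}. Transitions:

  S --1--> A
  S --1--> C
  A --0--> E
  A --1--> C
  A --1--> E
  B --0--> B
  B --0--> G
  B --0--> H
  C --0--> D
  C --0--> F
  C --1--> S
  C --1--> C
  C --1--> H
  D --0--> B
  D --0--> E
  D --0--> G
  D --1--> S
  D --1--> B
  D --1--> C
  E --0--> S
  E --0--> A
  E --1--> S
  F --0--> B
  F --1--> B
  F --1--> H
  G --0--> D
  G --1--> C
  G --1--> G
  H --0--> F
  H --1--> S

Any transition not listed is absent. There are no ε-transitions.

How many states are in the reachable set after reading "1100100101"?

4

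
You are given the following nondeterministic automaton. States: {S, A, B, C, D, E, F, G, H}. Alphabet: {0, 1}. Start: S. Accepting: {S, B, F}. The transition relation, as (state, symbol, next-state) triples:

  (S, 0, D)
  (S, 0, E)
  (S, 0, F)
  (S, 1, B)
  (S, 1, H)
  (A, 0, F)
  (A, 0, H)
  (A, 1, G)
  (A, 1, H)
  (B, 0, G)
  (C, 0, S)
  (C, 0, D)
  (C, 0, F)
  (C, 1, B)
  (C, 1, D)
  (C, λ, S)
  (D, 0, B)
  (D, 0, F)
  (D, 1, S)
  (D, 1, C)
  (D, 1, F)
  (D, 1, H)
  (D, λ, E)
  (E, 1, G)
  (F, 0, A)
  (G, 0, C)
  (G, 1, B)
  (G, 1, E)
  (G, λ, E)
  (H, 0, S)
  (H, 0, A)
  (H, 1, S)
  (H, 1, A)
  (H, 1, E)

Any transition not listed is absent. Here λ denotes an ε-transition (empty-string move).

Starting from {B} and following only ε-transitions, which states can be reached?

{B}

Begin with {B}.
No ε-moves leave this set, so the closure equals the set itself.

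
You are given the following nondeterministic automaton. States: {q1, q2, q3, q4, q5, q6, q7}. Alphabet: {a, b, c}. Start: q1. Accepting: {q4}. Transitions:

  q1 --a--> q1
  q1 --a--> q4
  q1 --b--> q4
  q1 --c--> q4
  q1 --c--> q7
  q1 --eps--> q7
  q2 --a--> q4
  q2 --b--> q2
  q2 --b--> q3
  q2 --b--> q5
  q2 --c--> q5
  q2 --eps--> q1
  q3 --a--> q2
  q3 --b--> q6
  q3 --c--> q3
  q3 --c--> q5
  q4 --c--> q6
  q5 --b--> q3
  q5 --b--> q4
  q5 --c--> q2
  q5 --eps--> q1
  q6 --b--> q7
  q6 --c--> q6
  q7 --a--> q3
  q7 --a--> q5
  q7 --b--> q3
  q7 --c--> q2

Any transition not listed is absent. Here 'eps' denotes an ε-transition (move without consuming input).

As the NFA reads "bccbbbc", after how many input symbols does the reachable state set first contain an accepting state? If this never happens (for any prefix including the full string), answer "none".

Start: ε-closure({q1}) = {q1, q7}.
Read 'b': q1→{q4}, q7→{q3}; now {q3, q4}.
None of the earlier sets intersect F, but {q3, q4} does.

1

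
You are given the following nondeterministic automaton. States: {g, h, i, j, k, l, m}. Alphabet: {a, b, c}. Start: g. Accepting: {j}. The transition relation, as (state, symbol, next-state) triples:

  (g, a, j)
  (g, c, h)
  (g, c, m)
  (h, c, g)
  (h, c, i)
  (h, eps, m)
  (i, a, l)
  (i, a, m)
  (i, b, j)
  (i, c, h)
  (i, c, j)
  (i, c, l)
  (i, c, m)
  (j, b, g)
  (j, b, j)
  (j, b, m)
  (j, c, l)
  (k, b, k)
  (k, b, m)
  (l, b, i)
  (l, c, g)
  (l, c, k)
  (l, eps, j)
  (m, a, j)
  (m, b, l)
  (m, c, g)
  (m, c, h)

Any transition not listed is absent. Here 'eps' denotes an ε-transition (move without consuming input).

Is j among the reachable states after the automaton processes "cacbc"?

Start in {g}.
Read 'c': g→{h, m}; now {h, m}.
Read 'a': h→∅, m→{j}; now {j}.
Read 'c': j→{l}; union {l}; ε-closure = {j, l}.
Read 'b': j→{g, j, m}, l→{i}; now {g, i, j, m}.
Read 'c': g→{h, m}, i→{h, j, l, m}, j→{l}, m→{g, h}; now {g, h, j, l, m}.
State j is in {g, h, j, l, m}.

Yes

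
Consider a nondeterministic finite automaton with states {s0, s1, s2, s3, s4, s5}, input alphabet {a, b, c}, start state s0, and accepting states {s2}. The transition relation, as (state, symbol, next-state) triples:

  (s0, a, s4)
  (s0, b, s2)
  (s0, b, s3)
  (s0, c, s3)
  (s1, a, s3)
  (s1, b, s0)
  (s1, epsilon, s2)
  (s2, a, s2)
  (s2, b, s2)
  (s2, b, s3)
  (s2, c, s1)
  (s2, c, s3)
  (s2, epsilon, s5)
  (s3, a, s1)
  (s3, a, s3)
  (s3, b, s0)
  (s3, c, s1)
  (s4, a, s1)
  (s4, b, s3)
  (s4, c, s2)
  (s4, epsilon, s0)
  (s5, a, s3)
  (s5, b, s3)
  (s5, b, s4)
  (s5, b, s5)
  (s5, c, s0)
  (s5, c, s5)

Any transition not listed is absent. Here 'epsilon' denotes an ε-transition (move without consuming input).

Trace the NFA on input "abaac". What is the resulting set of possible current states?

{s0, s1, s2, s3, s5}

Start in {s0}.
Read 'a': s0→{s4}; union {s4}; ε-closure = {s0, s4}.
Read 'b': s0→{s2, s3}, s4→{s3}; union {s2, s3}; ε-closure = {s2, s3, s5}.
Read 'a': s2→{s2}, s3→{s1, s3}, s5→{s3}; union {s1, s2, s3}; ε-closure = {s1, s2, s3, s5}.
Read 'a': s1→{s3}, s2→{s2}, s3→{s1, s3}, s5→{s3}; union {s1, s2, s3}; ε-closure = {s1, s2, s3, s5}.
Read 'c': s1→∅, s2→{s1, s3}, s3→{s1}, s5→{s0, s5}; union {s0, s1, s3, s5}; ε-closure = {s0, s1, s2, s3, s5}.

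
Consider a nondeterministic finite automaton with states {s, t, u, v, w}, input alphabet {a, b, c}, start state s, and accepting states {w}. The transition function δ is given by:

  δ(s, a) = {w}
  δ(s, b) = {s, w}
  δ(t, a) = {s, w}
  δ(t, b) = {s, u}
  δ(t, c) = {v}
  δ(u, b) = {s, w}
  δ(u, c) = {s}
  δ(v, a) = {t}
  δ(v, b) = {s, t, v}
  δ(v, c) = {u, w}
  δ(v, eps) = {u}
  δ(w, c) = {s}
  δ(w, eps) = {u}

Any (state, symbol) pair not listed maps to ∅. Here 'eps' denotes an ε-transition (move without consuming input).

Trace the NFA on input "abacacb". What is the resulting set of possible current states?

Start in {s}.
Read 'a': s→{w}; union {w}; ε-closure = {u, w}.
Read 'b': u→{s, w}, w→∅; union {s, w}; ε-closure = {s, u, w}.
Read 'a': s→{w}, u→∅, w→∅; union {w}; ε-closure = {u, w}.
Read 'c': u→{s}, w→{s}; now {s}.
Read 'a': s→{w}; union {w}; ε-closure = {u, w}.
Read 'c': u→{s}, w→{s}; now {s}.
Read 'b': s→{s, w}; union {s, w}; ε-closure = {s, u, w}.

{s, u, w}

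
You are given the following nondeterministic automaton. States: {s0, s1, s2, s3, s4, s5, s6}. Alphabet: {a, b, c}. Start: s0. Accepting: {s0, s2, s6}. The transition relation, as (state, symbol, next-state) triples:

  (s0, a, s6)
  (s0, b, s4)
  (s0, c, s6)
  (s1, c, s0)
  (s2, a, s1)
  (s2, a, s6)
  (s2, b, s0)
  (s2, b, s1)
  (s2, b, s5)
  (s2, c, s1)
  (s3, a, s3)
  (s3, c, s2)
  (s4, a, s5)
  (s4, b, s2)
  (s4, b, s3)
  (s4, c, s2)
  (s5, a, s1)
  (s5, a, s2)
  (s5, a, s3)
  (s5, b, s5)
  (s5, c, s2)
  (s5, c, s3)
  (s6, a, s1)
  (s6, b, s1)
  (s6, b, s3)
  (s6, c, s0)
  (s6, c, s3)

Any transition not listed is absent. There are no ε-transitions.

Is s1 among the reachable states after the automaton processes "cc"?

No

Start in {s0}.
Read 'c': {s0} → {s6}.
Read 'c': {s6} → {s0, s3}.
State s1 is not in {s0, s3}.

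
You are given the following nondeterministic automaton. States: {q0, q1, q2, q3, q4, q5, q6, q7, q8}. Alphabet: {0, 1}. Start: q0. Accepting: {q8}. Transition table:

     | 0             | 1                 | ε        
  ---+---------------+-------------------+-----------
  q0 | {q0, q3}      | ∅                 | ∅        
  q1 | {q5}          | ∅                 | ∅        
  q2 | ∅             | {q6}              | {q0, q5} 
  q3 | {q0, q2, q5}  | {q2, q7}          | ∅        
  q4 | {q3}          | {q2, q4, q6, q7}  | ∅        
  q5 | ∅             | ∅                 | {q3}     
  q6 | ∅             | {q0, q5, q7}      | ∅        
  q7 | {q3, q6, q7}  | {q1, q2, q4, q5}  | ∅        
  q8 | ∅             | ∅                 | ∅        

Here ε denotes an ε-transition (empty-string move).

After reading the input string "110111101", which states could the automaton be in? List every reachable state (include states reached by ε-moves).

Start in {q0}.
Read '1': {q0} → ∅.
The set is empty and remains empty for the remaining 8 symbols.

∅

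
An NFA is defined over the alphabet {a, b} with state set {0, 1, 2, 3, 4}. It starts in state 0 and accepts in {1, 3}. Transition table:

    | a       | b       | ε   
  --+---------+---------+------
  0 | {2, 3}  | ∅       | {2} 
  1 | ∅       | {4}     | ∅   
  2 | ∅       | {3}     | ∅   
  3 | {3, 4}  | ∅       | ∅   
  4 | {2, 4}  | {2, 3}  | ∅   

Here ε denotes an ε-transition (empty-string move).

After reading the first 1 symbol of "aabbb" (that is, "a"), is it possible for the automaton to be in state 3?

Yes

Start: ε-closure({0}) = {0, 2}.
Read 'a': 0→{2, 3}, 2→∅; now {2, 3}.
State 3 is in {2, 3}.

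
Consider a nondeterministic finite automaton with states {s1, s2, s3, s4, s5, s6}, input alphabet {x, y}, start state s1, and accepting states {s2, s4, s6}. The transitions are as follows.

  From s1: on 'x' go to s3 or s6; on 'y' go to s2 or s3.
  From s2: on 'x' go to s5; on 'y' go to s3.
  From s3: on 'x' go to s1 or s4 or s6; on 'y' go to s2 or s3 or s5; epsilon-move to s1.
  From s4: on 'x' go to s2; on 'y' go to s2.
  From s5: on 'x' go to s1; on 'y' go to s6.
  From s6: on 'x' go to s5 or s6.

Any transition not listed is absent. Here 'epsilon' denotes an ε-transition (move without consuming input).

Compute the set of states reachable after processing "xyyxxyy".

Start in {s1}.
Read 'x': s1→{s3, s6}; union {s3, s6}; ε-closure = {s1, s3, s6}.
Read 'y': s1→{s2, s3}, s3→{s2, s3, s5}, s6→∅; union {s2, s3, s5}; ε-closure = {s1, s2, s3, s5}.
Read 'y': s1→{s2, s3}, s2→{s3}, s3→{s2, s3, s5}, s5→{s6}; union {s2, s3, s5, s6}; ε-closure = {s1, s2, s3, s5, s6}.
Read 'x': s1→{s3, s6}, s2→{s5}, s3→{s1, s4, s6}, s5→{s1}, s6→{s5, s6}; now {s1, s3, s4, s5, s6}.
Read 'x': s1→{s3, s6}, s3→{s1, s4, s6}, s4→{s2}, s5→{s1}, s6→{s5, s6}; now {s1, s2, s3, s4, s5, s6}.
Read 'y': s1→{s2, s3}, s2→{s3}, s3→{s2, s3, s5}, s4→{s2}, s5→{s6}, s6→∅; union {s2, s3, s5, s6}; ε-closure = {s1, s2, s3, s5, s6}.
Read 'y': s1→{s2, s3}, s2→{s3}, s3→{s2, s3, s5}, s5→{s6}, s6→∅; union {s2, s3, s5, s6}; ε-closure = {s1, s2, s3, s5, s6}.

{s1, s2, s3, s5, s6}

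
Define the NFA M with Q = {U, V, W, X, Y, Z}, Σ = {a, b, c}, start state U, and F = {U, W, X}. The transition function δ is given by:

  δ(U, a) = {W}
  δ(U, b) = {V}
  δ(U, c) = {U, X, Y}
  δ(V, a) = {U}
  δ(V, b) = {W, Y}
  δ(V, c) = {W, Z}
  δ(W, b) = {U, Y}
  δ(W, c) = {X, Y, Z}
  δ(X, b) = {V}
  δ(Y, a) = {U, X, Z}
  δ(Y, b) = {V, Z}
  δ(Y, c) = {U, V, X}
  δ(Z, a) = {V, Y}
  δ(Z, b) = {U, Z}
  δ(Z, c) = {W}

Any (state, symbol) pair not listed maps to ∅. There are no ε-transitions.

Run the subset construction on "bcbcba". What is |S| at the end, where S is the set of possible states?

6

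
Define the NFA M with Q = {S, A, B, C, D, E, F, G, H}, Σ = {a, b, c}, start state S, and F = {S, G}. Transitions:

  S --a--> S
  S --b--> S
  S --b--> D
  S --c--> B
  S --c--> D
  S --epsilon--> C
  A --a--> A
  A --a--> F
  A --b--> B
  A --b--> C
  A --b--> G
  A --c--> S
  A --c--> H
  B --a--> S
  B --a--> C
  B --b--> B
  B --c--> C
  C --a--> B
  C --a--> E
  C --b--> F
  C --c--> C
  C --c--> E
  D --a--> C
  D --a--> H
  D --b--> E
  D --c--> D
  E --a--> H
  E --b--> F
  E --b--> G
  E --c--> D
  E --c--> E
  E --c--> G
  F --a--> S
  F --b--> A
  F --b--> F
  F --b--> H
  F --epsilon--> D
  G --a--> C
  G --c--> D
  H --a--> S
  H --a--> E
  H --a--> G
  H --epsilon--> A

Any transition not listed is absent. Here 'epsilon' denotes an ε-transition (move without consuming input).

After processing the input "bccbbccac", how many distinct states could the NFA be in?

8

Start: ε-closure({S}) = {S, C}.
Read 'b': {S, C} → {S, C, D, F}.
Read 'c': {S, C, D, F} → {B, C, D, E}.
Read 'c': {B, C, D, E} → {C, D, E, G}.
Read 'b': {C, D, E, G} → {D, E, F, G}.
Read 'b': {D, E, F, G} → {A, D, E, F, G, H}.
Read 'c': {A, D, E, F, G, H} → {S, A, C, D, E, G, H}.
Read 'c': {S, A, C, D, E, G, H} → {S, A, B, C, D, E, G, H}.
Read 'a': {S, A, B, C, D, E, G, H} → {S, A, B, C, D, E, F, G, H}.
Read 'c': {S, A, B, C, D, E, F, G, H} → {S, A, B, C, D, E, G, H}.
That set has 8 states.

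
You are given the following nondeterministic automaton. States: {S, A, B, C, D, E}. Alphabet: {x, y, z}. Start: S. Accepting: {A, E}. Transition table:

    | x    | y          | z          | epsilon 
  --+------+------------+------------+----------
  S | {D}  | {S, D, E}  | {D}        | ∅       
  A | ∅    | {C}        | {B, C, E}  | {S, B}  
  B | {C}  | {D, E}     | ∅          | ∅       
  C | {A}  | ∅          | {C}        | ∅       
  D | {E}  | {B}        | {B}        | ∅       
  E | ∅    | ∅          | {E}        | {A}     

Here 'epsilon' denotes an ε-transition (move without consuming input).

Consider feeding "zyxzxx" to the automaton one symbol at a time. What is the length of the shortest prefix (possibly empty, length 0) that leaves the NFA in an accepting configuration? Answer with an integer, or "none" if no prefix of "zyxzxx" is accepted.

Start in {S}.
Read 'z': {S} → {D}.
Read 'y': {D} → {B}.
Read 'x': {B} → {C}.
Read 'z': {C} → {C}.
Read 'x': {C} → {S, A, B}.
None of the earlier sets intersect F, but {S, A, B} does.

5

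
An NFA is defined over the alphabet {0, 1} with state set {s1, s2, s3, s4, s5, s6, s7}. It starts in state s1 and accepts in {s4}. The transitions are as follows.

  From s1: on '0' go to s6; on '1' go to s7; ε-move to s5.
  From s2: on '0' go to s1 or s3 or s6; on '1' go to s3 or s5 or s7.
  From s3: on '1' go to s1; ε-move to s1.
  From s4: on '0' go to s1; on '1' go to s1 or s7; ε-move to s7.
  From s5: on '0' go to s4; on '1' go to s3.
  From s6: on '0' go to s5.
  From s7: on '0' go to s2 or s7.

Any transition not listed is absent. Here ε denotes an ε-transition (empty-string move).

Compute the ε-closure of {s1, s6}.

{s1, s5, s6}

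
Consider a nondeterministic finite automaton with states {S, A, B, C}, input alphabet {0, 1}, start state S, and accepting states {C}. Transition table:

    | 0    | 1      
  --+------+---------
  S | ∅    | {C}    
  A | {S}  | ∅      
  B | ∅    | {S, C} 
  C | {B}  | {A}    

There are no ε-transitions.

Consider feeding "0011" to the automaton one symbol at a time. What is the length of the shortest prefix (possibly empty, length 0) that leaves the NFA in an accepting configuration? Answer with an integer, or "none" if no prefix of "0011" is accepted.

none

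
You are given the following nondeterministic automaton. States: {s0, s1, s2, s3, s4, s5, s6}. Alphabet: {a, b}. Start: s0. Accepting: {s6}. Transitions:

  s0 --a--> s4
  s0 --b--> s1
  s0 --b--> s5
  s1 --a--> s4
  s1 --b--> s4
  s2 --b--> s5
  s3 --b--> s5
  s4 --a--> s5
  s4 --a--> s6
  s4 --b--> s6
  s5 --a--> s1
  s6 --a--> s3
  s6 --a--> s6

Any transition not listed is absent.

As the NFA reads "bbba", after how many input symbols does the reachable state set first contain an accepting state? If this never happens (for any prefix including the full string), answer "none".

Start in {s0}.
Read 'b': s0→{s1, s5}; now {s1, s5}.
Read 'b': s1→{s4}, s5→∅; now {s4}.
Read 'b': s4→{s6}; now {s6}.
None of the earlier sets intersect F, but {s6} does.

3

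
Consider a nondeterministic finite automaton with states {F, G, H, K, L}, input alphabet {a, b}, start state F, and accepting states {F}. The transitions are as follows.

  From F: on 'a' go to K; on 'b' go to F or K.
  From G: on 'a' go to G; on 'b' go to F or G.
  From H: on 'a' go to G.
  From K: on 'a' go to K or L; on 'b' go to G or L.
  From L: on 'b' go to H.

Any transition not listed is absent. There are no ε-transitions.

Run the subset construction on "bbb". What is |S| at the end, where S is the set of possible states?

5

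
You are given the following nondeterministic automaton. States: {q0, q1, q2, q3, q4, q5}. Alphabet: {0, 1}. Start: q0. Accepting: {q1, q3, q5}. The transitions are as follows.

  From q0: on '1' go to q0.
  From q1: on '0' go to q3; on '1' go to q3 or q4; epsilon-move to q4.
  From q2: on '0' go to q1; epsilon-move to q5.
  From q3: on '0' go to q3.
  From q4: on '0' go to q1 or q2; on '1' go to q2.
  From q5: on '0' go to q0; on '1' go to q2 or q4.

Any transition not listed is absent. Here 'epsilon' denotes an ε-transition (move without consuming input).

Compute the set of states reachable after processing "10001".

Start in {q0}.
Read '1': q0→{q0}; now {q0}.
Read '0': q0→∅; now ∅.
The set is empty and remains empty for the remaining 3 symbols.

∅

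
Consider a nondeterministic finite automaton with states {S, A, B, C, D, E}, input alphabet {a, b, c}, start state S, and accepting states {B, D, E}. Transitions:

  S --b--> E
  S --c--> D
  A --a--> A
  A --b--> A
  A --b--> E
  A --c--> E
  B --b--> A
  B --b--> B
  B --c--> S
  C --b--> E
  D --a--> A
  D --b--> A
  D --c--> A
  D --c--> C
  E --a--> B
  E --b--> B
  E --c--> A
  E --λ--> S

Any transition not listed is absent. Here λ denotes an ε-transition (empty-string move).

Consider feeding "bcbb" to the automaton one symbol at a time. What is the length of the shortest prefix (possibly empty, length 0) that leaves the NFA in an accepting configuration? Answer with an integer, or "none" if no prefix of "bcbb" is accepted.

1

Start in {S}.
Read 'b': S→{E}; union {E}; ε-closure = {S, E}.
None of the earlier sets intersect F, but {S, E} does.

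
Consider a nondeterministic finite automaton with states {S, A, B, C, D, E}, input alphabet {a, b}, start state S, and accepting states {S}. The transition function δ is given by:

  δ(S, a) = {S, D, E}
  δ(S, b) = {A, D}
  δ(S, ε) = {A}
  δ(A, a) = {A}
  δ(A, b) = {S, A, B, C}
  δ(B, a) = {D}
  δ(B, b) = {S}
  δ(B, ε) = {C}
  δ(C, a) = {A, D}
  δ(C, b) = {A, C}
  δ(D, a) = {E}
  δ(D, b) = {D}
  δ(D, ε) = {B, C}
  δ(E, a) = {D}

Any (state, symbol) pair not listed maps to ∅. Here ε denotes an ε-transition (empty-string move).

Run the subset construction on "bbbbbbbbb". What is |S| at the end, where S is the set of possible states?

5

Start: ε-closure({S}) = {S, A}.
Read 'b': S→{A, D}, A→{S, A, B, C}; now {S, A, B, C, D}.
Read 'b': S→{A, D}, A→{S, A, B, C}, B→{S}, C→{A, C}, D→{D}; now {S, A, B, C, D}.
Read 'b': S→{A, D}, A→{S, A, B, C}, B→{S}, C→{A, C}, D→{D}; now {S, A, B, C, D}.
Read 'b': S→{A, D}, A→{S, A, B, C}, B→{S}, C→{A, C}, D→{D}; now {S, A, B, C, D}.
Read 'b': S→{A, D}, A→{S, A, B, C}, B→{S}, C→{A, C}, D→{D}; now {S, A, B, C, D}.
Read 'b': S→{A, D}, A→{S, A, B, C}, B→{S}, C→{A, C}, D→{D}; now {S, A, B, C, D}.
Read 'b': S→{A, D}, A→{S, A, B, C}, B→{S}, C→{A, C}, D→{D}; now {S, A, B, C, D}.
Read 'b': S→{A, D}, A→{S, A, B, C}, B→{S}, C→{A, C}, D→{D}; now {S, A, B, C, D}.
Read 'b': S→{A, D}, A→{S, A, B, C}, B→{S}, C→{A, C}, D→{D}; now {S, A, B, C, D}.
That set has 5 states.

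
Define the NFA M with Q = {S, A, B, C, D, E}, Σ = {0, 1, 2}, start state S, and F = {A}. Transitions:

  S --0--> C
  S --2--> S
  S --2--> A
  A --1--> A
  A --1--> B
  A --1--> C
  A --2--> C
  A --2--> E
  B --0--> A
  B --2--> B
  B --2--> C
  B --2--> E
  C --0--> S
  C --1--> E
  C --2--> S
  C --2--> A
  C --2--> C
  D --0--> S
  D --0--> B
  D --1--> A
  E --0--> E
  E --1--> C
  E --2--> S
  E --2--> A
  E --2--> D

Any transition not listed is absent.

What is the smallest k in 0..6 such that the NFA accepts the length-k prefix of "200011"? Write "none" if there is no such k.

Start in {S}.
Read '2': {S} → {S, A}.
None of the earlier sets intersect F, but {S, A} does.

1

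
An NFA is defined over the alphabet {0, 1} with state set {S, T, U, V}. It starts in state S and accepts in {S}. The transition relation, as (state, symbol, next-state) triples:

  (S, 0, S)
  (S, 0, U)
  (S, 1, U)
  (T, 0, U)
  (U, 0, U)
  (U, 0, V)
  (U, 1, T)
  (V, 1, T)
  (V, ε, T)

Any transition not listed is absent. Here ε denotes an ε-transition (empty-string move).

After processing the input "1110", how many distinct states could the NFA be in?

Start in {S}.
Read '1': S→{U}; now {U}.
Read '1': U→{T}; now {T}.
Read '1': T→∅; now ∅.
The set is empty and remains empty for the remaining 1 symbol.
That set has 0 states.

0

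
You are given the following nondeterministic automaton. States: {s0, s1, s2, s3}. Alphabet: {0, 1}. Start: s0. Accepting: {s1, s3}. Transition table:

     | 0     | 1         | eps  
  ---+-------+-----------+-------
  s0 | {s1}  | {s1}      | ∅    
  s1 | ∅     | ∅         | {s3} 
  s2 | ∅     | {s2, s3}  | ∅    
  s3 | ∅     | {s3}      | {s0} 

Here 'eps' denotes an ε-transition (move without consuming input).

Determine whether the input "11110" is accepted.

Yes

Start in {s0}.
Read '1': s0→{s1}; union {s1}; ε-closure = {s0, s1, s3}.
Read '1': s0→{s1}, s1→∅, s3→{s3}; union {s1, s3}; ε-closure = {s0, s1, s3}.
Read '1': s0→{s1}, s1→∅, s3→{s3}; union {s1, s3}; ε-closure = {s0, s1, s3}.
Read '1': s0→{s1}, s1→∅, s3→{s3}; union {s1, s3}; ε-closure = {s0, s1, s3}.
Read '0': s0→{s1}, s1→∅, s3→∅; union {s1}; ε-closure = {s0, s1, s3}.
The final set {s0, s1, s3} contains the accepting states s1, s3.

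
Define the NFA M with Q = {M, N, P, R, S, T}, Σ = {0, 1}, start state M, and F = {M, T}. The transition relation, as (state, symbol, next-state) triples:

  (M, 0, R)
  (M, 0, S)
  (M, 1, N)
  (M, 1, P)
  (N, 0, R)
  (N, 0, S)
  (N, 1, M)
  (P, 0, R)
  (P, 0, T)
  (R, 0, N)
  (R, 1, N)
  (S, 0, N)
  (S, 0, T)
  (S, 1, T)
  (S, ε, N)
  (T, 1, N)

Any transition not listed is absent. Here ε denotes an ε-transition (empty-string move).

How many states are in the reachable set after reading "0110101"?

Start in {M}.
Read '0': M→{R, S}; union {R, S}; ε-closure = {N, R, S}.
Read '1': N→{M}, R→{N}, S→{T}; now {M, N, T}.
Read '1': M→{N, P}, N→{M}, T→{N}; now {M, N, P}.
Read '0': M→{R, S}, N→{R, S}, P→{R, T}; union {R, S, T}; ε-closure = {N, R, S, T}.
Read '1': N→{M}, R→{N}, S→{T}, T→{N}; now {M, N, T}.
Read '0': M→{R, S}, N→{R, S}, T→∅; union {R, S}; ε-closure = {N, R, S}.
Read '1': N→{M}, R→{N}, S→{T}; now {M, N, T}.
That set has 3 states.

3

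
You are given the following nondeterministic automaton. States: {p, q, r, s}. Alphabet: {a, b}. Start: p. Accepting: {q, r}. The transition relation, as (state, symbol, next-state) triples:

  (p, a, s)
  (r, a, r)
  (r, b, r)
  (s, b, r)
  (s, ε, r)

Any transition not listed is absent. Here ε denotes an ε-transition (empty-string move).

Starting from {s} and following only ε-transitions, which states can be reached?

Begin with {s}.
ε-move s → r; add r.

{r, s}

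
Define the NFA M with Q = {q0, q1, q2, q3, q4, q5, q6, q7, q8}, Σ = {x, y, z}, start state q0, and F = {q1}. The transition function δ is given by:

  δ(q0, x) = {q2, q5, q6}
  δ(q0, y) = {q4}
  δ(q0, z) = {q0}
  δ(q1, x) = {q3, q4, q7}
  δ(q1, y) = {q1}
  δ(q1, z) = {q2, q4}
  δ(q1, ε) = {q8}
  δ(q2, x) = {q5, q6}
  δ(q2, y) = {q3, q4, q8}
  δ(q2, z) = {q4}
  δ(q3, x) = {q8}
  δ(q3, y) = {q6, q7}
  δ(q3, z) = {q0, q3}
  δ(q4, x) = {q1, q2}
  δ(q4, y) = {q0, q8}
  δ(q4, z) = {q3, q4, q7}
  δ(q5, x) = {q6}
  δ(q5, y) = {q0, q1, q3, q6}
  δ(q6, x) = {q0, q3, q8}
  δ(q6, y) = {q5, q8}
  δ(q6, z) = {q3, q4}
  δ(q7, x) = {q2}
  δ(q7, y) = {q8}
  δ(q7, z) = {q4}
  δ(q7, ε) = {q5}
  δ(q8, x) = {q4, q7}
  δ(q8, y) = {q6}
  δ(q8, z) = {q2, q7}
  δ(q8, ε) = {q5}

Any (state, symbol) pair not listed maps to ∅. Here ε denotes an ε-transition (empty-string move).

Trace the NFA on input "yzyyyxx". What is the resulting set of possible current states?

Start in {q0}.
Read 'y': {q0} → {q4}.
Read 'z': {q4} → {q3, q4, q5, q7}.
Read 'y': {q3, q4, q5, q7} → {q0, q1, q3, q5, q6, q7, q8}.
Read 'y': {q0, q1, q3, q5, q6, q7, q8} → {q0, q1, q3, q4, q5, q6, q7, q8}.
Read 'y': {q0, q1, q3, q4, q5, q6, q7, q8} → {q0, q1, q3, q4, q5, q6, q7, q8}.
Read 'x': {q0, q1, q3, q4, q5, q6, q7, q8} → {q0, q1, q2, q3, q4, q5, q6, q7, q8}.
Read 'x': {q0, q1, q2, q3, q4, q5, q6, q7, q8} → {q0, q1, q2, q3, q4, q5, q6, q7, q8}.

{q0, q1, q2, q3, q4, q5, q6, q7, q8}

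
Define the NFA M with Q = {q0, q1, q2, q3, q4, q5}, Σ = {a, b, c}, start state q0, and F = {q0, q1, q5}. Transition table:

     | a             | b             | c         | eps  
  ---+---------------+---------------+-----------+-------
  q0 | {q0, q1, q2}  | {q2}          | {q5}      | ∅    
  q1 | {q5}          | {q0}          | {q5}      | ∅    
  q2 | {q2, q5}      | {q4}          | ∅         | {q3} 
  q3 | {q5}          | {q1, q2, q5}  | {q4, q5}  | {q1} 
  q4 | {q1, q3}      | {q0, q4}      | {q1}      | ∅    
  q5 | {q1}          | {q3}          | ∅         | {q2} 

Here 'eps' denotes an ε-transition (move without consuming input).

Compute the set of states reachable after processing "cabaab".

{q0, q1, q2, q3, q4, q5}

Start in {q0}.
Read 'c': q0→{q5}; union {q5}; ε-closure = {q1, q2, q3, q5}.
Read 'a': q1→{q5}, q2→{q2, q5}, q3→{q5}, q5→{q1}; union {q1, q2, q5}; ε-closure = {q1, q2, q3, q5}.
Read 'b': q1→{q0}, q2→{q4}, q3→{q1, q2, q5}, q5→{q3}; now {q0, q1, q2, q3, q4, q5}.
Read 'a': q0→{q0, q1, q2}, q1→{q5}, q2→{q2, q5}, q3→{q5}, q4→{q1, q3}, q5→{q1}; now {q0, q1, q2, q3, q5}.
Read 'a': q0→{q0, q1, q2}, q1→{q5}, q2→{q2, q5}, q3→{q5}, q5→{q1}; union {q0, q1, q2, q5}; ε-closure = {q0, q1, q2, q3, q5}.
Read 'b': q0→{q2}, q1→{q0}, q2→{q4}, q3→{q1, q2, q5}, q5→{q3}; now {q0, q1, q2, q3, q4, q5}.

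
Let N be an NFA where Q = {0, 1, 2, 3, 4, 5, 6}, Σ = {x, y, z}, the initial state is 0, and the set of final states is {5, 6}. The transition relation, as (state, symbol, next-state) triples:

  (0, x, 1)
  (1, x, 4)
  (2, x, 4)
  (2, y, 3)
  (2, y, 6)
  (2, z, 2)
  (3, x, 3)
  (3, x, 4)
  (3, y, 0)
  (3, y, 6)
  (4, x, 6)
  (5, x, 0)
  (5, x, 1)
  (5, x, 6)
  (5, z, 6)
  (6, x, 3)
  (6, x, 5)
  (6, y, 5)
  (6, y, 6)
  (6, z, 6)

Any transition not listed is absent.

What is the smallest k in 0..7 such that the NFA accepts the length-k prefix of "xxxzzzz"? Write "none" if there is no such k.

3

Start in {0}.
Read 'x': {0} → {1}.
Read 'x': {1} → {4}.
Read 'x': {4} → {6}.
None of the earlier sets intersect F, but {6} does.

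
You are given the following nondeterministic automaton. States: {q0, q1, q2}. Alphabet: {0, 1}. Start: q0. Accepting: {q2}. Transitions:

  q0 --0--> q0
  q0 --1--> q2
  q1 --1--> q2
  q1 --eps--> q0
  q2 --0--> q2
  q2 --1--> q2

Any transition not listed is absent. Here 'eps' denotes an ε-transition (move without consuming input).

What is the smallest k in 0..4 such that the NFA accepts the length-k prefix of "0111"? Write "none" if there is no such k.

2

Start in {q0}.
Read '0': {q0} → {q0}.
Read '1': {q0} → {q2}.
None of the earlier sets intersect F, but {q2} does.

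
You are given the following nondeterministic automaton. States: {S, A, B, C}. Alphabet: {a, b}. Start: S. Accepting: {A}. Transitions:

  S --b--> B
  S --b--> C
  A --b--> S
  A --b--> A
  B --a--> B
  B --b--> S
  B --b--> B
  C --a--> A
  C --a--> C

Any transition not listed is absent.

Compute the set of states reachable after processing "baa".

{A, B, C}

Start in {S}.
Read 'b': {S} → {B, C}.
Read 'a': {B, C} → {A, B, C}.
Read 'a': {A, B, C} → {A, B, C}.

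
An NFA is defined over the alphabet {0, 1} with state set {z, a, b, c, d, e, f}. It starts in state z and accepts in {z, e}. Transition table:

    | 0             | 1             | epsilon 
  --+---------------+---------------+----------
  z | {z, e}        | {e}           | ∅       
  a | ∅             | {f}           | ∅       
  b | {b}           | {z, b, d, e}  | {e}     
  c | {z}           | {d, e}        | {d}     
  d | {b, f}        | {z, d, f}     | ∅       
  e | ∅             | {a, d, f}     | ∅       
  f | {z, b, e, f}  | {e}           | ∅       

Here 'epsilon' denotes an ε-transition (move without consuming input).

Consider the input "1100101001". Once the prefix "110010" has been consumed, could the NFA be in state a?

Start in {z}.
Read '1': {z} → {e}.
Read '1': {e} → {a, d, f}.
Read '0': {a, d, f} → {z, b, e, f}.
Read '0': {z, b, e, f} → {z, b, e, f}.
Read '1': {z, b, e, f} → {z, a, b, d, e, f}.
Read '0': {z, a, b, d, e, f} → {z, b, e, f}.
State a is not in {z, b, e, f}.

No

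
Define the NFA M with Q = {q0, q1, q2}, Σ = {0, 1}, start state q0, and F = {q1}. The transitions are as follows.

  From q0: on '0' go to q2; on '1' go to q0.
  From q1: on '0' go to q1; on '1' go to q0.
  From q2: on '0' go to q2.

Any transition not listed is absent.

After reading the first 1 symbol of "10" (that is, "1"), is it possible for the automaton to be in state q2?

Start in {q0}.
Read '1': {q0} → {q0}.
State q2 is not in {q0}.

No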